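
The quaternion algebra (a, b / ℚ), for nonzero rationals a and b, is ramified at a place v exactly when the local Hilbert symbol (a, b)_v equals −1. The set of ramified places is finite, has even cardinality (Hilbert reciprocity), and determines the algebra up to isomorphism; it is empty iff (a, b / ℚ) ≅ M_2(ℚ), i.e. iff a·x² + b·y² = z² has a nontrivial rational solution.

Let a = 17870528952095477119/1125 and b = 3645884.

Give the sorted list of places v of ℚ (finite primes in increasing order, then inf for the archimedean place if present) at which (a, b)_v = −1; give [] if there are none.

(a, b) ≡ (155, 911471) mod (ℚ^×)²; places V = {2, 3, 5, 7, 11, 17, 31, 41, 43, 47, ∞}.
(a,b)_∞: sgn(155)=+, sgn(911471)=+, so +1.
(a,b)_2: α=0, β=2; u≡3, v≡7 (mod 8); ε(u)ε(v)=1·1, αω(v)=0·0, βω(u)=2·1; sum ≡ 1  ⇒  -1.
(a,b)_3: α=-2, u≡2; β=0, v≡2 (mod 3); (2|3)=-1, (2|3)=-1; sign (−1)^0·-1^0·-1^-2 = +1.
(a,b)_47: α=2, u≡21; β=1, v≡22 (mod 47); (21|47)=+1, (22|47)=-1; sign (−1)^0·+1^1·-1^2 = +1.
(a,b)_11: α=2, u≡9; β=1, v≡3 (mod 11); (9|11)=+1, (3|11)=+1; sign (−1)^0·+1^1·+1^2 = +1.
(a,b)_43: α=2, u≡26; β=1, v≡35 (mod 43); (26|43)=-1, (35|43)=+1; sign (−1)^0·-1^1·+1^2 = -1.
(a,b)_17: α=2, u≡13; β=0, v≡13 (mod 17); (13|17)=+1, (13|17)=+1; sign (−1)^0·+1^0·+1^2 = +1.
(a,b)_41: α=2, u≡21; β=1, v≡36 (mod 41); (21|41)=+1, (36|41)=+1; sign (−1)^0·+1^1·+1^2 = +1.
(a,b)_5: α=-3, u≡1; β=0, v≡4 (mod 5); (1|5)=+1, (4|5)=+1; sign (−1)^0·+1^0·+1^-3 = +1.
(a,b)_7: α=4, u≡4; β=0, v≡4 (mod 7); (4|7)=+1, (4|7)=+1; sign (−1)^0·+1^0·+1^4 = +1.
(a,b)_31: α=1, u≡20; β=0, v≡5 (mod 31); (20|31)=+1, (5|31)=+1; sign (−1)^0·+1^0·+1^1 = +1.
Ram(155, 911471) = {2, 43}; no ℚ_2-point on the conic.

[2, 43]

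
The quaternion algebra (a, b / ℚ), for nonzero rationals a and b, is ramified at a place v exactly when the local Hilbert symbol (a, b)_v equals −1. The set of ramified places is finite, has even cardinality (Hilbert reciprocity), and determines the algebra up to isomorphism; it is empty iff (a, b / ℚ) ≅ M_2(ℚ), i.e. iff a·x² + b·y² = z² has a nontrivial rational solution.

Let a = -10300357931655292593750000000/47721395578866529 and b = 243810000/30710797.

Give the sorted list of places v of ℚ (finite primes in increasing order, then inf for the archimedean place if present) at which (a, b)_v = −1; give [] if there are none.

[7, 13]

(a, b) ≡ (-86, 3913) mod (ℚ^×)²; places V = {2, 3, 5, 7, 13, 19, 29, 43, 53, ∞}.
(a,b)_13: α=-4, u≡5; β=-1, v≡2 (mod 13); (5|13)=-1, (2|13)=-1; sign (−1)^0·-1^-1·-1^-4 = -1.
(a,b)_43: α=3, u≡36; β=1, v≡18 (mod 43); (36|43)=+1, (18|43)=-1; sign (−1)^1·+1^1·-1^3 = +1.
(a,b)_5: α=12, u≡4; β=4, v≡3 (mod 5); (4|5)=+1, (3|5)=-1; sign (−1)^0·+1^4·-1^12 = +1.
(a,b)_2: α=7, β=4; u≡5, v≡1 (mod 8); ε(u)ε(v)=0·0, αω(v)=7·0, βω(u)=4·1; sum ≡ 0  ⇒  +1.
(a,b)_19: α=2, u≡11; β=0, v≡18 (mod 19); (11|19)=+1, (18|19)=-1; sign (−1)^0·+1^0·-1^2 = +1.
(a,b)_53: α=-2, u≡18; β=-2, v≡13 (mod 53); (18|53)=-1, (13|53)=+1; sign (−1)^0·-1^-2·+1^-2 = +1.
(a,b)_7: α=4, u≡6; β=1, v≡6 (mod 7); (6|7)=-1, (6|7)=-1; sign (−1)^0·-1^1·-1^4 = -1.
(a,b)_3: α=14, u≡1; β=4, v≡1 (mod 3); (1|3)=+1, (1|3)=+1; sign (−1)^0·+1^4·+1^14 = +1.
(a,b)_29: α=-6, u≡24; β=-2, v≡26 (mod 29); (24|29)=+1, (26|29)=-1; sign (−1)^0·+1^-2·-1^-6 = +1.
(a,b)_∞: sgn(-86)=−, sgn(3913)=+, so +1.
(-86, 3913 / ℚ) ramifies at {7, 13}: a division algebra.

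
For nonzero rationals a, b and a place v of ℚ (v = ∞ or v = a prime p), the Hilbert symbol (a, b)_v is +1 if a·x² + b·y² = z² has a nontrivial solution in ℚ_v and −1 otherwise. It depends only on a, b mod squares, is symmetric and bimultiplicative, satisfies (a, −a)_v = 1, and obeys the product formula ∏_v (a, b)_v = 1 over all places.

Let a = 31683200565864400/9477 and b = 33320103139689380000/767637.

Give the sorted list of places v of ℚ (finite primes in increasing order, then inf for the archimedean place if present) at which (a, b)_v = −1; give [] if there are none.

(a, b) ≡ (3913, 7826) mod (ℚ^×)²; places V = {2, 3, 5, 7, 13, 19, 29, 43, ∞}.
(a,b)_7: α=5, u≡5; β=7, v≡5 (mod 7); (5|7)=-1, (5|7)=-1; sign (−1)^1·-1^7·-1^5 = -1.
(a,b)_13: α=-1, u≡7; β=-1, v≡4 (mod 13); (7|13)=-1, (4|13)=+1; sign (−1)^0·-1^-1·+1^-1 = -1.
(a,b)_2: α=4, β=5; u≡1, v≡1 (mod 8); ε(u)ε(v)=0·0, αω(v)=4·0, βω(u)=5·0; sum ≡ 0  ⇒  +1.
(a,b)_43: α=1, u≡39; β=1, v≡41 (mod 43); (39|43)=-1, (41|43)=+1; sign (−1)^1·-1^1·+1^1 = +1.
(a,b)_3: α=-6, u≡1; β=-10, v≡2 (mod 3); (1|3)=+1, (2|3)=-1; sign (−1)^0·+1^-10·-1^-6 = +1.
(a,b)_29: α=2, u≡11; β=0, v≡24 (mod 29); (11|29)=-1, (24|29)=+1; sign (−1)^0·-1^0·+1^2 = +1.
(a,b)_19: α=4, u≡12; β=6, v≡17 (mod 19); (12|19)=-1, (17|19)=+1; sign (−1)^0·-1^6·+1^4 = +1.
(a,b)_∞: sgn(3913)=+, sgn(7826)=+, so +1.
(a,b)_5: α=2, u≡3; β=4, v≡4 (mod 5); (3|5)=-1, (4|5)=+1; sign (−1)^0·-1^4·+1^2 = +1.
(3913, 7826 / ℚ) ramifies at {7, 13}: a division algebra.

[7, 13]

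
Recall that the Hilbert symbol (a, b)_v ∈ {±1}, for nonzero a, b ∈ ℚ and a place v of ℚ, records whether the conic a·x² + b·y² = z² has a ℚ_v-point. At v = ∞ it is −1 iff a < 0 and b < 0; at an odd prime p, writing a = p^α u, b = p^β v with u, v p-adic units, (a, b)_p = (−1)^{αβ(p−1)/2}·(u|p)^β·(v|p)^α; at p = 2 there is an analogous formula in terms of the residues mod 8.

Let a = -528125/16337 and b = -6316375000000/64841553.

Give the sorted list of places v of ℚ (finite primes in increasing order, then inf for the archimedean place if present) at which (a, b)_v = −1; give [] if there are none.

[13, 17, 23, inf]

Mod squares: a ≡ -85, b ≡ -25415. Check v ∈ {∞, 2, 3, 5, 7, 13, 17, 23, 31}.
v=13: a=13^2·(≡11), b=13^3·(≡5) mod 13; (11|13)=-1, (5|13)=-1; (−1)^{2·3·6}·(-1)^3·(-1)^2 = -1.
v=∞: -85 < 0 and -25415 < 0  ⇒  (a,b)_∞ = -1.
v=7: a=7^0·(≡3), b=7^-2·(≡4) mod 7; (3|7)=-1, (4|7)=+1; (−1)^{0·-2·3}·(-1)^-2·(+1)^0 = +1.
v=3: a=3^0·(≡2), b=3^-4·(≡1) mod 3; (2|3)=-1, (1|3)=+1; (−1)^{0·-4·1}·(-1)^-4·(+1)^0 = +1.
v=23: a=23^0·(≡10), b=23^1·(≡7) mod 23; (10|23)=-1, (7|23)=-1; (−1)^{0·1·11}·(-1)^1·(-1)^0 = -1.
v=2: v_2(a)=0, v_2(b)=6; units ≡ 3, 1 (mod 8); ε·ε+αω+βω = 1·0+0·0+6·1 ≡ 0  ⇒  (a,b)_2 = +1.
v=31: a=31^-2·(≡25), b=31^-2·(≡9) mod 31; (25|31)=+1, (9|31)=+1; (−1)^{-2·-2·15}·(+1)^-2·(+1)^-2 = +1.
v=5: a=5^5·(≡3), b=5^9·(≡2) mod 5; (3|5)=-1, (2|5)=-1; (−1)^{5·9·2}·(-1)^9·(-1)^5 = +1.
v=17: a=17^-1·(≡11), b=17^-1·(≡16) mod 17; (11|17)=-1, (16|17)=+1; (−1)^{-1·-1·8}·(-1)^-1·(+1)^-1 = -1.
Ram(-85, -25415) = {13, 17, 23, ∞}; no ℚ_13-point on the conic.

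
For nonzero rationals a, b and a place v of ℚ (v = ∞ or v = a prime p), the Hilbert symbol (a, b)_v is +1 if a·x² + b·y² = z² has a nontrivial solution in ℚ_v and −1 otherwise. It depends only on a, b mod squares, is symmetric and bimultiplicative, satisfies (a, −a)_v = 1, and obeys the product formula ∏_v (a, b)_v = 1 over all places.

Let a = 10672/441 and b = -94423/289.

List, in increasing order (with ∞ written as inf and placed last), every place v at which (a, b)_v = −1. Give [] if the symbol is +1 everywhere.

Mod squares: a ≡ 667, b ≡ -1927. Check v ∈ {∞, 2, 3, 7, 17, 23, 29, 41, 47}.
v=47: a=47^0·(≡8), b=47^1·(≡42) mod 47; (8|47)=+1, (42|47)=+1; (−1)^{0·1·23}·(+1)^1·(+1)^0 = +1.
v=23: a=23^1·(≡1), b=23^0·(≡10) mod 23; (1|23)=+1, (10|23)=-1; (−1)^{1·0·11}·(+1)^0·(-1)^1 = -1.
v=29: a=29^1·(≡13), b=29^0·(≡28) mod 29; (13|29)=+1, (28|29)=+1; (−1)^{1·0·14}·(+1)^0·(+1)^1 = +1.
v=41: a=41^0·(≡7), b=41^1·(≡17) mod 41; (7|41)=-1, (17|41)=-1; (−1)^{0·1·20}·(-1)^1·(-1)^0 = -1.
v=7: a=7^-2·(≡2), b=7^2·(≡6) mod 7; (2|7)=+1, (6|7)=-1; (−1)^{-2·2·3}·(+1)^2·(-1)^-2 = +1.
v=3: a=3^-2·(≡1), b=3^0·(≡2) mod 3; (1|3)=+1, (2|3)=-1; (−1)^{-2·0·1}·(+1)^0·(-1)^-2 = +1.
v=2: v_2(a)=4, v_2(b)=0; units ≡ 3, 1 (mod 8); ε·ε+αω+βω = 1·0+4·0+0·1 ≡ 0  ⇒  (a,b)_2 = +1.
v=∞: 667 > 0 and -1927 < 0  ⇒  (a,b)_∞ = +1.
v=17: a=17^0·(≡4), b=17^-2·(≡12) mod 17; (4|17)=+1, (12|17)=-1; (−1)^{0·-2·8}·(+1)^-2·(-1)^0 = +1.
(667, -1927 / ℚ) ramifies at {23, 41}: a division algebra.

[23, 41]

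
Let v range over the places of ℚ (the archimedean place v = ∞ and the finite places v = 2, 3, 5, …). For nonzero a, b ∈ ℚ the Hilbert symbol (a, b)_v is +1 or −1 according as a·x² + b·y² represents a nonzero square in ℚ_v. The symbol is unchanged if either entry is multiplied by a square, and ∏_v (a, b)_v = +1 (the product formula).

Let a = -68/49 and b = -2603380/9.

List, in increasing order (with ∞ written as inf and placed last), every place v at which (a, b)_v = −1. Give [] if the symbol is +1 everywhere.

[2, 5, 19, inf]

Mod squares: a ≡ -17, b ≡ -650845. Check v ∈ {∞, 2, 3, 5, 7, 13, 17, 19, 31}.
v=2: v_2(a)=2, v_2(b)=2; units ≡ 7, 3 (mod 8); ε·ε+αω+βω = 1·1+2·1+2·0 ≡ 1  ⇒  (a,b)_2 = -1.
v=7: a=7^-2·(≡2), b=7^0·(≡2) mod 7; (2|7)=+1, (2|7)=+1; (−1)^{-2·0·3}·(+1)^0·(+1)^-2 = +1.
v=31: a=31^0·(≡10), b=31^1·(≡24) mod 31; (10|31)=+1, (24|31)=-1; (−1)^{0·1·15}·(+1)^1·(-1)^0 = +1.
v=19: a=19^0·(≡18), b=19^1·(≡3) mod 19; (18|19)=-1, (3|19)=-1; (−1)^{0·1·9}·(-1)^1·(-1)^0 = -1.
v=∞: -17 < 0 and -650845 < 0  ⇒  (a,b)_∞ = -1.
v=13: a=13^0·(≡1), b=13^1·(≡2) mod 13; (1|13)=+1, (2|13)=-1; (−1)^{0·1·6}·(+1)^1·(-1)^0 = +1.
v=5: a=5^0·(≡3), b=5^1·(≡1) mod 5; (3|5)=-1, (1|5)=+1; (−1)^{0·1·2}·(-1)^1·(+1)^0 = -1.
v=3: a=3^0·(≡1), b=3^-2·(≡2) mod 3; (1|3)=+1, (2|3)=-1; (−1)^{0·-2·1}·(+1)^-2·(-1)^0 = +1.
v=17: a=17^1·(≡2), b=17^1·(≡9) mod 17; (2|17)=+1, (9|17)=+1; (−1)^{1·1·8}·(+1)^1·(+1)^1 = +1.
|Ram(-17, -650845)| = 4, even; anisotropic at {2, 5, 19, ∞}.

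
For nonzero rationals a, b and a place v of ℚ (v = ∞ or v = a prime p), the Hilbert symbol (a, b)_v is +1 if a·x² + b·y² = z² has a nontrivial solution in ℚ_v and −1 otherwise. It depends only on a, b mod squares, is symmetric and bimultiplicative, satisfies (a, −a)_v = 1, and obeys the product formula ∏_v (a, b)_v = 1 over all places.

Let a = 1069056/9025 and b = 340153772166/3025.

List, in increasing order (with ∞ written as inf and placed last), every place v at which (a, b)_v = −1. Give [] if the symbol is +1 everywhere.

Mod squares: a ≡ 29, b ≡ 34086. Check v ∈ {∞, 2, 3, 5, 11, 13, 19, 23, 29}.
v=29: a=29^1·(≡25), b=29^0·(≡21) mod 29; (25|29)=+1, (21|29)=-1; (−1)^{1·0·14}·(+1)^0·(-1)^1 = -1.
v=∞: 29 > 0 and 34086 > 0  ⇒  (a,b)_∞ = +1.
v=11: a=11^0·(≡2), b=11^-2·(≡7) mod 11; (2|11)=-1, (7|11)=-1; (−1)^{0·-2·5}·(-1)^-2·(-1)^0 = +1.
v=23: a=23^0·(≡12), b=23^1·(≡15) mod 23; (12|23)=+1, (15|23)=-1; (−1)^{0·1·11}·(+1)^1·(-1)^0 = +1.
v=13: a=13^0·(≡9), b=13^3·(≡3) mod 13; (9|13)=+1, (3|13)=+1; (−1)^{0·3·6}·(+1)^3·(+1)^0 = +1.
v=2: v_2(a)=12, v_2(b)=1; units ≡ 5, 3 (mod 8); ε·ε+αω+βω = 0·1+12·1+1·1 ≡ 1  ⇒  (a,b)_2 = -1.
v=5: a=5^-2·(≡1), b=5^-2·(≡1) mod 5; (1|5)=+1, (1|5)=+1; (−1)^{-2·-2·2}·(+1)^-2·(+1)^-2 = +1.
v=19: a=19^-2·(≡13), b=19^1·(≡12) mod 19; (13|19)=-1, (12|19)=-1; (−1)^{-2·1·9}·(-1)^1·(-1)^-2 = -1.
v=3: a=3^2·(≡2), b=3^11·(≡1) mod 3; (2|3)=-1, (1|3)=+1; (−1)^{2·11·1}·(-1)^11·(+1)^2 = -1.
|Ram(29, 34086)| = 4, even; anisotropic at {2, 3, 19, 29}.

[2, 3, 19, 29]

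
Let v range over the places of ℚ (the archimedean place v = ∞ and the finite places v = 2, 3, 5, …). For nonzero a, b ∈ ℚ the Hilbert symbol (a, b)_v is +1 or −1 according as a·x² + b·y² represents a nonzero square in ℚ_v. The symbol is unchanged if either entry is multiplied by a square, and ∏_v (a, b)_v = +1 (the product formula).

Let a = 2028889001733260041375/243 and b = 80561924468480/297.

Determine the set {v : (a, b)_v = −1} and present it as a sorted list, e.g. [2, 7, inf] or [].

(a, b) ≡ (165, 15015) mod (ℚ^×)²; places V = {2, 3, 5, 7, 11, 13, 17, 19, ∞}.
(a,b)_2: α=0, β=8; u≡5, v≡7 (mod 8); ε(u)ε(v)=0·1, αω(v)=0·0, βω(u)=8·1; sum ≡ 0  ⇒  +1.
(a,b)_11: α=3, u≡1; β=-1, v≡3 (mod 11); (1|11)=+1, (3|11)=+1; sign (−1)^1·+1^-1·+1^3 = -1.
(a,b)_7: α=2, u≡2; β=3, v≡6 (mod 7); (2|7)=+1, (6|7)=-1; sign (−1)^0·+1^3·-1^2 = +1.
(a,b)_∞: sgn(165)=+, sgn(15015)=+, so +1.
(a,b)_17: α=6, u≡3; β=4, v≡16 (mod 17); (3|17)=-1, (16|17)=+1; sign (−1)^0·-1^4·+1^6 = +1.
(a,b)_19: α=2, u≡8; β=0, v≡17 (mod 19); (8|19)=-1, (17|19)=+1; sign (−1)^0·-1^0·+1^2 = +1.
(a,b)_13: α=4, u≡1; β=3, v≡8 (mod 13); (1|13)=+1, (8|13)=-1; sign (−1)^0·+1^3·-1^4 = +1.
(a,b)_5: α=3, u≡2; β=1, v≡3 (mod 5); (2|5)=-1, (3|5)=-1; sign (−1)^0·-1^1·-1^3 = +1.
(a,b)_3: α=-5, u≡1; β=-3, v≡1 (mod 3); (1|3)=+1, (1|3)=+1; sign (−1)^1·+1^-3·+1^-5 = -1.
Ram(165, 15015) = {3, 11}; no ℚ_3-point on the conic.

[3, 11]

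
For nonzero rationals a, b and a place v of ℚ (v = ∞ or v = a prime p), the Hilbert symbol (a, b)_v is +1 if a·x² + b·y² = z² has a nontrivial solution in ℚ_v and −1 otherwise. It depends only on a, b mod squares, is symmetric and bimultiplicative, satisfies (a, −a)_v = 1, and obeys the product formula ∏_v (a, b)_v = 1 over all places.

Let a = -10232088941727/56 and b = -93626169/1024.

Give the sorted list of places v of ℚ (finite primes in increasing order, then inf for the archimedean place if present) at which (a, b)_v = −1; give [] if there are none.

[2, 3, 7, 29, 31, inf]

Mod squares: a ≡ -19693842, b ≡ -554001. Check v ∈ {∞, 2, 3, 7, 13, 19, 23, 29, 31, 37}.
v=2: v_2(a)=-3, v_2(b)=-10; units ≡ 7, 7 (mod 8); ε·ε+αω+βω = 1·1+-3·0+-10·0 ≡ 1  ⇒  (a,b)_2 = -1.
v=∞: -19693842 < 0 and -554001 < 0  ⇒  (a,b)_∞ = -1.
v=19: a=19^1·(≡13), b=19^0·(≡1) mod 19; (13|19)=-1, (1|19)=+1; (−1)^{1·0·9}·(-1)^0·(+1)^1 = +1.
v=13: a=13^0·(≡9), b=13^2·(≡2) mod 13; (9|13)=+1, (2|13)=-1; (−1)^{0·2·6}·(+1)^2·(-1)^0 = +1.
v=29: a=29^3·(≡23), b=29^0·(≡11) mod 29; (23|29)=+1, (11|29)=-1; (−1)^{3·0·14}·(+1)^0·(-1)^3 = -1.
v=23: a=23^1·(≡4), b=23^1·(≡19) mod 23; (4|23)=+1, (19|23)=-1; (−1)^{1·1·11}·(+1)^1·(-1)^1 = +1.
v=7: a=7^-1·(≡5), b=7^1·(≡3) mod 7; (5|7)=-1, (3|7)=-1; (−1)^{-1·1·3}·(-1)^1·(-1)^-1 = -1.
v=37: a=37^1·(≡26), b=37^1·(≡16) mod 37; (26|37)=+1, (16|37)=+1; (−1)^{1·1·18}·(+1)^1·(+1)^1 = +1.
v=31: a=31^2·(≡3), b=31^1·(≡7) mod 31; (3|31)=-1, (7|31)=+1; (−1)^{2·1·15}·(-1)^1·(+1)^2 = -1.
v=3: a=3^3·(≡1), b=3^1·(≡1) mod 3; (1|3)=+1, (1|3)=+1; (−1)^{3·1·1}·(+1)^1·(+1)^3 = -1.
Ram(-19693842, -554001) = {2, 3, 7, 29, 31, ∞}; no ℚ_2-point on the conic.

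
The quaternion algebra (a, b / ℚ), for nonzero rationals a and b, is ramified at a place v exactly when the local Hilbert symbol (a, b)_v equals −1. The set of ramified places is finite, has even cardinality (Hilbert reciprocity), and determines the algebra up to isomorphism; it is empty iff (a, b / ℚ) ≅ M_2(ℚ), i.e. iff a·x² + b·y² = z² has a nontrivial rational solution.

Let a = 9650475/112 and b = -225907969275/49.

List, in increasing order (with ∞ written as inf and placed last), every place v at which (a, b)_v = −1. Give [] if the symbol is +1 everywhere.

(a, b) ≡ (357, -51) mod (ℚ^×)²; places V = {2, 3, 5, 7, 17, 29, ∞}.
(a,b)_2: α=-4, β=0; u≡5, v≡5 (mod 8); ε(u)ε(v)=0·0, αω(v)=-4·1, βω(u)=0·1; sum ≡ 0  ⇒  +1.
(a,b)_29: α=2, u≡24; β=2, v≡23 (mod 29); (24|29)=+1, (23|29)=+1; sign (−1)^0·+1^2·+1^2 = +1.
(a,b)_∞: sgn(357)=+, sgn(-51)=−, so +1.
(a,b)_7: α=-1, u≡1; β=-2, v≡5 (mod 7); (1|7)=+1, (5|7)=-1; sign (−1)^0·+1^-2·-1^-1 = -1.
(a,b)_17: α=1, u≡13; β=3, v≡12 (mod 17); (13|17)=+1, (12|17)=-1; sign (−1)^0·+1^3·-1^1 = -1.
(a,b)_5: α=2, u≡2; β=2, v≡1 (mod 5); (2|5)=-1, (1|5)=+1; sign (−1)^0·-1^2·+1^2 = +1.
(a,b)_3: α=3, u≡2; β=7, v≡1 (mod 3); (2|3)=-1, (1|3)=+1; sign (−1)^1·-1^7·+1^3 = +1.
|Ram(357, -51)| = 2, even; anisotropic at {7, 17}.

[7, 17]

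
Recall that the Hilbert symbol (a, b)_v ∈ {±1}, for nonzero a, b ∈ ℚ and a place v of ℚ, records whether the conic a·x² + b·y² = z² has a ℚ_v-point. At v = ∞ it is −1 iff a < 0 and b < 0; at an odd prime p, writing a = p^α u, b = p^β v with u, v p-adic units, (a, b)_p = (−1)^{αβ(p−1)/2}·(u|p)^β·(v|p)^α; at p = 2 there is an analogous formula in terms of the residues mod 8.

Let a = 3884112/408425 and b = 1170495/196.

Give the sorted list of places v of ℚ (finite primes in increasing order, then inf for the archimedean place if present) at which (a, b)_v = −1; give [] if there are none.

[17, 19]

(a, b) ≡ (629, 95) mod (ℚ^×)²; places V = {2, 3, 5, 7, 17, 19, 31, 37, ∞}.
(a,b)_31: α=-2, u≡14; β=0, v≡9 (mod 31); (14|31)=+1, (9|31)=+1; sign (−1)^0·+1^0·+1^-2 = +1.
(a,b)_2: α=4, β=-2; u≡5, v≡7 (mod 8); ε(u)ε(v)=0·1, αω(v)=4·0, βω(u)=-2·1; sum ≡ 0  ⇒  +1.
(a,b)_19: α=0, u≡18; β=1, v≡17 (mod 19); (18|19)=-1, (17|19)=+1; sign (−1)^0·-1^1·+1^0 = -1.
(a,b)_37: α=1, u≡14; β=2, v≡34 (mod 37); (14|37)=-1, (34|37)=+1; sign (−1)^0·-1^2·+1^1 = +1.
(a,b)_7: α=0, u≡5; β=-2, v≡1 (mod 7); (5|7)=-1, (1|7)=+1; sign (−1)^0·-1^-2·+1^0 = +1.
(a,b)_∞: sgn(629)=+, sgn(95)=+, so +1.
(a,b)_3: α=8, u≡2; β=2, v≡2 (mod 3); (2|3)=-1, (2|3)=-1; sign (−1)^0·-1^2·-1^8 = +1.
(a,b)_5: α=-2, u≡1; β=1, v≡4 (mod 5); (1|5)=+1, (4|5)=+1; sign (−1)^0·+1^1·+1^-2 = +1.
(a,b)_17: α=-1, u≡5; β=0, v≡5 (mod 17); (5|17)=-1, (5|17)=-1; sign (−1)^0·-1^0·-1^-1 = -1.
|Ram(629, 95)| = 2, even; anisotropic at {17, 19}.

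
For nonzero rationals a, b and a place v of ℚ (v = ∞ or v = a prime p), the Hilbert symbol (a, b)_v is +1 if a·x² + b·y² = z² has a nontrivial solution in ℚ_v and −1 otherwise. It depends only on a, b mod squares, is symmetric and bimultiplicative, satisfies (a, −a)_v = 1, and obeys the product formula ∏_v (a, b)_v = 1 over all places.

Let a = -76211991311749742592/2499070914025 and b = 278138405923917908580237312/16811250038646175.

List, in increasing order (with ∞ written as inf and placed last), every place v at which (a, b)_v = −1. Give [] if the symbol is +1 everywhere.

[2, 11]

(a, b) ≡ (-418, 266) mod (ℚ^×)²; places V = {2, 3, 5, 7, 11, 13, 19, 31, 47, ∞}.
(a,b)_2: α=25, β=37; u≡7, v≡5 (mod 8); ε(u)ε(v)=1·0, αω(v)=25·1, βω(u)=37·0; sum ≡ 1  ⇒  -1.
(a,b)_11: α=3, u≡6; β=4, v≡6 (mod 11); (6|11)=-1, (6|11)=-1; sign (−1)^0·-1^4·-1^3 = -1.
(a,b)_∞: sgn(-418)=−, sgn(266)=+, so +1.
(a,b)_5: α=-2, u≡3; β=-2, v≡1 (mod 5); (3|5)=-1, (1|5)=+1; sign (−1)^0·-1^-2·+1^-2 = +1.
(a,b)_7: α=-2, u≡4; β=-3, v≡3 (mod 7); (4|7)=+1, (3|7)=-1; sign (−1)^0·+1^-3·-1^-2 = +1.
(a,b)_3: α=12, u≡2; β=16, v≡2 (mod 3); (2|3)=-1, (2|3)=-1; sign (−1)^0·-1^16·-1^12 = +1.
(a,b)_19: α=1, u≡9; β=1, v≡8 (mod 19); (9|19)=+1, (8|19)=-1; sign (−1)^1·+1^1·-1^1 = +1.
(a,b)_13: α=2, u≡7; β=2, v≡7 (mod 13); (7|13)=-1, (7|13)=-1; sign (−1)^0·-1^2·-1^2 = +1.
(a,b)_31: α=-4, u≡10; β=-6, v≡28 (mod 31); (10|31)=+1, (28|31)=+1; sign (−1)^0·+1^-6·+1^-4 = +1.
(a,b)_47: α=-2, u≡35; β=-2, v≡19 (mod 47); (35|47)=-1, (19|47)=-1; sign (−1)^0·-1^-2·-1^-2 = +1.
(-418, 266 / ℚ) ramifies at {2, 11}: a division algebra.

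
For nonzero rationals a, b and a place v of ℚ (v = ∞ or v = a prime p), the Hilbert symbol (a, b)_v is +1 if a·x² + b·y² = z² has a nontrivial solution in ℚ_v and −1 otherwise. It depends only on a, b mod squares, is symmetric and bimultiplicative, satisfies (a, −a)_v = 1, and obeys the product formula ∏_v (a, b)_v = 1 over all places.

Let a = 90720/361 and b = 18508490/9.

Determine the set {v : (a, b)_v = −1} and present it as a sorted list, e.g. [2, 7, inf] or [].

(a, b) ≡ (70, 10010) mod (ℚ^×)²; places V = {2, 3, 5, 7, 11, 13, 19, 43, ∞}.
(a,b)_13: α=0, u≡11; β=1, v≡1 (mod 13); (11|13)=-1, (1|13)=+1; sign (−1)^0·-1^1·+1^0 = -1.
(a,b)_5: α=1, u≡4; β=1, v≡2 (mod 5); (4|5)=+1, (2|5)=-1; sign (−1)^0·+1^1·-1^1 = -1.
(a,b)_43: α=0, u≡7; β=2, v≡42 (mod 43); (7|43)=-1, (42|43)=-1; sign (−1)^0·-1^2·-1^0 = +1.
(a,b)_7: α=1, u≡6; β=1, v≡1 (mod 7); (6|7)=-1, (1|7)=+1; sign (−1)^1·-1^1·+1^1 = +1.
(a,b)_∞: sgn(70)=+, sgn(10010)=+, so +1.
(a,b)_19: α=-2, u≡14; β=0, v≡17 (mod 19); (14|19)=-1, (17|19)=+1; sign (−1)^0·-1^0·+1^-2 = +1.
(a,b)_11: α=0, u≡4; β=1, v≡7 (mod 11); (4|11)=+1, (7|11)=-1; sign (−1)^0·+1^1·-1^0 = +1.
(a,b)_2: α=5, β=1; u≡3, v≡5 (mod 8); ε(u)ε(v)=1·0, αω(v)=5·1, βω(u)=1·1; sum ≡ 0  ⇒  +1.
(a,b)_3: α=4, u≡1; β=-2, v≡2 (mod 3); (1|3)=+1, (2|3)=-1; sign (−1)^0·+1^-2·-1^4 = +1.
Ram(70, 10010) = {5, 13}; no ℚ_5-point on the conic.

[5, 13]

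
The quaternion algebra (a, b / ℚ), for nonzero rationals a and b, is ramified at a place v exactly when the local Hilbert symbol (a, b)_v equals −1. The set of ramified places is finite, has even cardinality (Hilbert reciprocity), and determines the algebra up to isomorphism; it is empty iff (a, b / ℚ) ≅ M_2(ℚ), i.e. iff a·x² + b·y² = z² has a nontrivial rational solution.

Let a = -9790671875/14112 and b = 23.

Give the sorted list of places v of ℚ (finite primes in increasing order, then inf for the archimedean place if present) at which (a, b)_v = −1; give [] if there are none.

(a, b) ≡ (-1253206, 23) mod (ℚ^×)²; places V = {2, 3, 5, 7, 17, 23, 29, 31, 41, ∞}.
(a,b)_17: α=1, u≡14; β=0, v≡6 (mod 17); (14|17)=-1, (6|17)=-1; sign (−1)^0·-1^0·-1^1 = -1.
(a,b)_2: α=-5, β=0; u≡5, v≡7 (mod 8); ε(u)ε(v)=0·1, αω(v)=-5·0, βω(u)=0·1; sum ≡ 0  ⇒  +1.
(a,b)_5: α=6, u≡1; β=0, v≡3 (mod 5); (1|5)=+1, (3|5)=-1; sign (−1)^0·+1^0·-1^6 = +1.
(a,b)_23: α=0, u≡2; β=1, v≡1 (mod 23); (2|23)=+1, (1|23)=+1; sign (−1)^0·+1^1·+1^0 = +1.
(a,b)_7: α=-2, u≡2; β=0, v≡2 (mod 7); (2|7)=+1, (2|7)=+1; sign (−1)^0·+1^0·+1^-2 = +1.
(a,b)_31: α=1, u≡22; β=0, v≡23 (mod 31); (22|31)=-1, (23|31)=-1; sign (−1)^0·-1^0·-1^1 = -1.
(a,b)_3: α=-2, u≡2; β=0, v≡2 (mod 3); (2|3)=-1, (2|3)=-1; sign (−1)^0·-1^0·-1^-2 = +1.
(a,b)_∞: sgn(-1253206)=−, sgn(23)=+, so +1.
(a,b)_41: α=1, u≡5; β=0, v≡23 (mod 41); (5|41)=+1, (23|41)=+1; sign (−1)^0·+1^0·+1^1 = +1.
(a,b)_29: α=1, u≡20; β=0, v≡23 (mod 29); (20|29)=+1, (23|29)=+1; sign (−1)^0·+1^0·+1^1 = +1.
(-1253206, 23 / ℚ) ramifies at {17, 31}: a division algebra.

[17, 31]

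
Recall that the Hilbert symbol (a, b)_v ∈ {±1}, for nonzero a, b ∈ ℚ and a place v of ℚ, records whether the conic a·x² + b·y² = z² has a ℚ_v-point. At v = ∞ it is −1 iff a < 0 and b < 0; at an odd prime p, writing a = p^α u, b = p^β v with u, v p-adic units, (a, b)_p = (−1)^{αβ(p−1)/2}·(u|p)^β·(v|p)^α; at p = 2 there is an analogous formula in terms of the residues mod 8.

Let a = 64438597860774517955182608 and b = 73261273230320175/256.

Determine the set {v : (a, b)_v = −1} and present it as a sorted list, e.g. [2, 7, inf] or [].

[13, 31]

(a, b) ≡ (12617, 247) mod (ℚ^×)²; places V = {2, 3, 5, 7, 11, 13, 19, 31, 37, ∞}.
(a,b)_7: α=4, u≡3; β=2, v≡1 (mod 7); (3|7)=-1, (1|7)=+1; sign (−1)^0·-1^2·+1^4 = +1.
(a,b)_31: α=3, u≡4; β=2, v≡29 (mod 31); (4|31)=+1, (29|31)=-1; sign (−1)^0·+1^2·-1^3 = -1.
(a,b)_11: α=3, u≡3; β=2, v≡4 (mod 11); (3|11)=+1, (4|11)=+1; sign (−1)^0·+1^2·+1^3 = +1.
(a,b)_37: α=3, u≡19; β=2, v≡26 (mod 37); (19|37)=-1, (26|37)=+1; sign (−1)^0·-1^2·+1^3 = +1.
(a,b)_5: α=0, u≡3; β=2, v≡2 (mod 5); (3|5)=-1, (2|5)=-1; sign (−1)^0·-1^2·-1^0 = +1.
(a,b)_3: α=4, u≡2; β=2, v≡1 (mod 3); (2|3)=-1, (1|3)=+1; sign (−1)^0·-1^2·+1^4 = +1.
(a,b)_2: α=4, β=-8; u≡1, v≡7 (mod 8); ε(u)ε(v)=0·1, αω(v)=4·0, βω(u)=-8·0; sum ≡ 0  ⇒  +1.
(a,b)_∞: sgn(12617)=+, sgn(247)=+, so +1.
(a,b)_13: α=4, u≡7; β=3, v≡11 (mod 13); (7|13)=-1, (11|13)=-1; sign (−1)^0·-1^3·-1^4 = -1.
(a,b)_19: α=2, u≡17; β=1, v≡13 (mod 19); (17|19)=+1, (13|19)=-1; sign (−1)^0·+1^1·-1^2 = +1.
|Ram(12617, 247)| = 2, even; anisotropic at {13, 31}.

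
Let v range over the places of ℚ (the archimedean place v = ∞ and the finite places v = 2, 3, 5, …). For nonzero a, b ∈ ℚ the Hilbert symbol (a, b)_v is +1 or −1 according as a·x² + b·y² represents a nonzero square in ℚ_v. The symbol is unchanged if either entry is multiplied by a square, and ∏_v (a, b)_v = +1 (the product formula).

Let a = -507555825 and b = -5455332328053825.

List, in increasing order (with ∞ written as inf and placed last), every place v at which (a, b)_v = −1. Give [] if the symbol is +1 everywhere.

(a, b) ≡ (-20302233, -17) mod (ℚ^×)²; places V = {2, 3, 5, 7, 17, 29, 37, 53, ∞}.
(a,b)_2: α=0, β=0; u≡7, v≡7 (mod 8); ε(u)ε(v)=1·1, αω(v)=0·0, βω(u)=0·0; sum ≡ 1  ⇒  -1.
(a,b)_7: α=1, u≡6; β=2, v≡1 (mod 7); (6|7)=-1, (1|7)=+1; sign (−1)^0·-1^2·+1^1 = +1.
(a,b)_3: α=1, u≡1; β=4, v≡1 (mod 3); (1|3)=+1, (1|3)=+1; sign (−1)^0·+1^4·+1^1 = +1.
(a,b)_∞: sgn(-20302233)=−, sgn(-17)=−, so -1.
(a,b)_37: α=1, u≡25; β=2, v≡2 (mod 37); (25|37)=+1, (2|37)=-1; sign (−1)^0·+1^2·-1^1 = -1.
(a,b)_53: α=1, u≡45; β=2, v≡7 (mod 53); (45|53)=-1, (7|53)=+1; sign (−1)^0·-1^2·+1^1 = +1.
(a,b)_29: α=1, u≡10; β=2, v≡3 (mod 29); (10|29)=-1, (3|29)=-1; sign (−1)^0·-1^2·-1^1 = -1.
(a,b)_17: α=1, u≡8; β=1, v≡13 (mod 17); (8|17)=+1, (13|17)=+1; sign (−1)^0·+1^1·+1^1 = +1.
(a,b)_5: α=2, u≡2; β=2, v≡2 (mod 5); (2|5)=-1, (2|5)=-1; sign (−1)^0·-1^2·-1^2 = +1.
|Ram(-20302233, -17)| = 4, even; anisotropic at {2, 29, 37, ∞}.

[2, 29, 37, inf]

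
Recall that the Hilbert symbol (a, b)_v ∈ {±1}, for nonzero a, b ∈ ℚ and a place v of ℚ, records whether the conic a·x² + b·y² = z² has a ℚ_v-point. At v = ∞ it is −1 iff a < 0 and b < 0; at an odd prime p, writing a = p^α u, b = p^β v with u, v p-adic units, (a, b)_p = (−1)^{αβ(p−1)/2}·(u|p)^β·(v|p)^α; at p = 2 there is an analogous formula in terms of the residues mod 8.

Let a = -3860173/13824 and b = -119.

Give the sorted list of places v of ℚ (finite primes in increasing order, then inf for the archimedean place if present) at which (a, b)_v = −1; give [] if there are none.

[37, inf]

Mod squares: a ≡ -222, b ≡ -119. Check v ∈ {∞, 2, 3, 7, 17, 19, 37}.
v=3: a=3^-3·(≡1), b=3^0·(≡1) mod 3; (1|3)=+1, (1|3)=+1; (−1)^{-3·0·1}·(+1)^0·(+1)^-3 = +1.
v=19: a=19^2·(≡9), b=19^0·(≡14) mod 19; (9|19)=+1, (14|19)=-1; (−1)^{2·0·9}·(+1)^0·(-1)^2 = +1.
v=37: a=37^1·(≡23), b=37^0·(≡29) mod 37; (23|37)=-1, (29|37)=-1; (−1)^{1·0·18}·(-1)^0·(-1)^1 = -1.
v=∞: -222 < 0 and -119 < 0  ⇒  (a,b)_∞ = -1.
v=7: a=7^0·(≡2), b=7^1·(≡4) mod 7; (2|7)=+1, (4|7)=+1; (−1)^{0·1·3}·(+1)^1·(+1)^0 = +1.
v=17: a=17^2·(≡13), b=17^1·(≡10) mod 17; (13|17)=+1, (10|17)=-1; (−1)^{2·1·8}·(+1)^1·(-1)^2 = +1.
v=2: v_2(a)=-9, v_2(b)=0; units ≡ 1, 1 (mod 8); ε·ε+αω+βω = 0·0+-9·0+0·0 ≡ 0  ⇒  (a,b)_2 = +1.
(-222, -119 / ℚ) ramifies at {37, ∞}: a division algebra.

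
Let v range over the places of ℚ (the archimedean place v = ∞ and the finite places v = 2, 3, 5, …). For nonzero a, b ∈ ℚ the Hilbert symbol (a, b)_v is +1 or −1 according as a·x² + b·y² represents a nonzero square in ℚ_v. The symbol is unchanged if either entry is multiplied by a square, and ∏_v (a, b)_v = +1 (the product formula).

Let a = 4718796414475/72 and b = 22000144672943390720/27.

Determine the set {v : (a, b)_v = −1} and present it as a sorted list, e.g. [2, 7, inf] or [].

(a, b) ≡ (38, 135915) mod (ℚ^×)²; places V = {2, 3, 5, 11, 13, 17, 19, 41, ∞}.
(a,b)_∞: sgn(38)=+, sgn(135915)=+, so +1.
(a,b)_19: α=1, u≡15; β=2, v≡8 (mod 19); (15|19)=-1, (8|19)=-1; sign (−1)^0·-1^2·-1^1 = -1.
(a,b)_17: α=2, u≡16; β=3, v≡6 (mod 17); (16|17)=+1, (6|17)=-1; sign (−1)^0·+1^3·-1^2 = +1.
(a,b)_41: α=2, u≡7; β=3, v≡13 (mod 41); (7|41)=-1, (13|41)=-1; sign (−1)^0·-1^3·-1^2 = -1.
(a,b)_2: α=-3, β=14; u≡3, v≡3 (mod 8); ε(u)ε(v)=1·1, αω(v)=-3·1, βω(u)=14·1; sum ≡ 0  ⇒  +1.
(a,b)_11: α=2, u≡3; β=0, v≡6 (mod 11); (3|11)=+1, (6|11)=-1; sign (−1)^0·+1^0·-1^2 = +1.
(a,b)_13: α=2, u≡9; β=3, v≡12 (mod 13); (9|13)=+1, (12|13)=+1; sign (−1)^0·+1^3·+1^2 = +1.
(a,b)_3: α=-2, u≡2; β=-3, v≡2 (mod 3); (2|3)=-1, (2|3)=-1; sign (−1)^0·-1^-3·-1^-2 = -1.
(a,b)_5: α=2, u≡2; β=1, v≡2 (mod 5); (2|5)=-1, (2|5)=-1; sign (−1)^0·-1^1·-1^2 = -1.
(38, 135915 / ℚ) ramifies at {3, 5, 19, 41}: a division algebra.

[3, 5, 19, 41]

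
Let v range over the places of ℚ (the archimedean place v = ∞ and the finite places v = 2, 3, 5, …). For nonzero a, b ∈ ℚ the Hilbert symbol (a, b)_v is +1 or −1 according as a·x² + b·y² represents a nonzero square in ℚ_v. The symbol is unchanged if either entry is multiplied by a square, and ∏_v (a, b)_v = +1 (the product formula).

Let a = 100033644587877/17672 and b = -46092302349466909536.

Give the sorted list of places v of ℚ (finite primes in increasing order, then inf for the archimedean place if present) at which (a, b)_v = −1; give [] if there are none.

[3, 7, 13, 17]

(a, b) ≡ (14586, -6006) mod (ℚ^×)²; places V = {2, 3, 7, 11, 13, 17, 47, ∞}.
(a,b)_∞: sgn(14586)=+, sgn(-6006)=−, so +1.
(a,b)_17: α=1, u≡9; β=2, v≡7 (mod 17); (9|17)=+1, (7|17)=-1; sign (−1)^0·+1^2·-1^1 = -1.
(a,b)_13: α=5, u≡9; β=5, v≡11 (mod 13); (9|13)=+1, (11|13)=-1; sign (−1)^0·+1^5·-1^5 = -1.
(a,b)_3: α=5, u≡2; β=5, v≡2 (mod 3); (2|3)=-1, (2|3)=-1; sign (−1)^1·-1^5·-1^5 = -1.
(a,b)_11: α=3, u≡6; β=5, v≡5 (mod 11); (6|11)=-1, (5|11)=+1; sign (−1)^1·-1^5·+1^3 = +1.
(a,b)_2: α=-3, β=5; u≡5, v≡5 (mod 8); ε(u)ε(v)=0·0, αω(v)=-3·1, βω(u)=5·1; sum ≡ 0  ⇒  +1.
(a,b)_47: α=-2, u≡2; β=0, v≡38 (mod 47); (2|47)=+1, (38|47)=-1; sign (−1)^0·+1^0·-1^-2 = +1.
(a,b)_7: α=2, u≡5; β=3, v≡3 (mod 7); (5|7)=-1, (3|7)=-1; sign (−1)^0·-1^3·-1^2 = -1.
(14586, -6006 / ℚ) ramifies at {3, 7, 13, 17}: a division algebra.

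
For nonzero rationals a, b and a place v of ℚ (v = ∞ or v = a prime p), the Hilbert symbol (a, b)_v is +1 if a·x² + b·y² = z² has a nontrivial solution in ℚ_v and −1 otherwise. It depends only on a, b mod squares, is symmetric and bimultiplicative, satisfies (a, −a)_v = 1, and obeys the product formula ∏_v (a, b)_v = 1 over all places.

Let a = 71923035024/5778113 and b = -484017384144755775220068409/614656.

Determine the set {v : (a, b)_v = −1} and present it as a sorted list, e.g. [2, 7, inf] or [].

(a, b) ≡ (290377, -33495841) mod (ℚ^×)²; places V = {2, 3, 7, 11, 13, 17, 19, 29, 31, 37, 53, ∞}.
(a,b)_37: α=0, u≡16; β=1, v≡23 (mod 37); (16|37)=+1, (23|37)=-1; sign (−1)^0·+1^1·-1^0 = +1.
(a,b)_31: α=1, u≡16; β=3, v≡5 (mod 31); (16|31)=+1, (5|31)=+1; sign (−1)^1·+1^3·+1^1 = -1.
(a,b)_3: α=6, u≡1; β=0, v≡2 (mod 3); (1|3)=+1, (2|3)=-1; sign (−1)^0·+1^0·-1^6 = +1.
(a,b)_∞: sgn(290377)=+, sgn(-33495841)=−, so +1.
(a,b)_29: α=1, u≡8; β=3, v≡15 (mod 29); (8|29)=-1, (15|29)=-1; sign (−1)^0·-1^3·-1^1 = +1.
(a,b)_13: α=0, u≡3; β=2, v≡6 (mod 13); (3|13)=+1, (6|13)=-1; sign (−1)^0·+1^2·-1^0 = +1.
(a,b)_7: α=0, u≡3; β=-4, v≡3 (mod 7); (3|7)=-1, (3|7)=-1; sign (−1)^0·-1^-4·-1^0 = +1.
(a,b)_2: α=4, β=-8; u≡1, v≡7 (mod 8); ε(u)ε(v)=0·1, αω(v)=4·0, βω(u)=-8·0; sum ≡ 0  ⇒  +1.
(a,b)_17: α=-1, u≡13; β=2, v≡11 (mod 17); (13|17)=+1, (11|17)=-1; sign (−1)^0·+1^2·-1^-1 = -1.
(a,b)_53: α=-2, u≡7; β=3, v≡7 (mod 53); (7|53)=+1, (7|53)=+1; sign (−1)^0·+1^3·+1^-2 = +1.
(a,b)_11: α=-2, u≡8; β=0, v≡8 (mod 11); (8|11)=-1, (8|11)=-1; sign (−1)^0·-1^0·-1^-2 = +1.
(a,b)_19: α=3, u≡16; β=5, v≡2 (mod 19); (16|19)=+1, (2|19)=-1; sign (−1)^1·+1^5·-1^3 = +1.
(290377, -33495841 / ℚ) ramifies at {17, 31}: a division algebra.

[17, 31]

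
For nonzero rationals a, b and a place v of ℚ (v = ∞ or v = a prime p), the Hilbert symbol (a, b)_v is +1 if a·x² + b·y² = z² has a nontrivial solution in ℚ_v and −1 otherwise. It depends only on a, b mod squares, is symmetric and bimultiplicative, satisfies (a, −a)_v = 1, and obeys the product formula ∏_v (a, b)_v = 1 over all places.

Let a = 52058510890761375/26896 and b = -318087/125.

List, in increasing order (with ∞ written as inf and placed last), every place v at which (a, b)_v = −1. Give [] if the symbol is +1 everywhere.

[5, 7, 11, 13]

Mod squares: a ≡ 255255, b ≡ -19635. Check v ∈ {∞, 2, 3, 5, 7, 11, 13, 17, 23, 41}.
v=23: a=23^2·(≡8), b=23^0·(≡21) mod 23; (8|23)=+1, (21|23)=-1; (−1)^{2·0·11}·(+1)^0·(-1)^2 = +1.
v=11: a=11^3·(≡10), b=11^1·(≡6) mod 11; (10|11)=-1, (6|11)=-1; (−1)^{3·1·5}·(-1)^1·(-1)^3 = -1.
v=3: a=3^3·(≡2), b=3^5·(≡1) mod 3; (2|3)=-1, (1|3)=+1; (−1)^{3·5·1}·(-1)^5·(+1)^3 = +1.
v=13: a=13^1·(≡6), b=13^0·(≡11) mod 13; (6|13)=-1, (11|13)=-1; (−1)^{1·0·6}·(-1)^0·(-1)^1 = -1.
v=∞: 255255 > 0 and -19635 < 0  ⇒  (a,b)_∞ = +1.
v=2: v_2(a)=-4, v_2(b)=0; units ≡ 7, 5 (mod 8); ε·ε+αω+βω = 1·0+-4·1+0·0 ≡ 0  ⇒  (a,b)_2 = +1.
v=5: a=5^3·(≡1), b=5^-3·(≡3) mod 5; (1|5)=+1, (3|5)=-1; (−1)^{3·-3·2}·(+1)^-3·(-1)^3 = -1.
v=17: a=17^3·(≡4), b=17^1·(≡1) mod 17; (4|17)=+1, (1|17)=+1; (−1)^{3·1·8}·(+1)^1·(+1)^3 = +1.
v=41: a=41^-2·(≡3), b=41^0·(≡16) mod 41; (3|41)=-1, (16|41)=+1; (−1)^{-2·0·20}·(-1)^0·(+1)^-2 = +1.
v=7: a=7^3·(≡2), b=7^1·(≡4) mod 7; (2|7)=+1, (4|7)=+1; (−1)^{3·1·3}·(+1)^1·(+1)^3 = -1.
|Ram(255255, -19635)| = 4, even; anisotropic at {5, 7, 11, 13}.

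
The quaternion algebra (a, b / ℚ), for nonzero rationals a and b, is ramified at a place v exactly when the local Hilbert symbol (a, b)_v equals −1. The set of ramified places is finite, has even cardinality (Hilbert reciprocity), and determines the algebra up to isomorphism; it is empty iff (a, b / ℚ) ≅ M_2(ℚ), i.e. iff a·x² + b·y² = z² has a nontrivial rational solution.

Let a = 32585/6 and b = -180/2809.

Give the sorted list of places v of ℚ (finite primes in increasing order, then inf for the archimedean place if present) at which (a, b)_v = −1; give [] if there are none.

(a, b) ≡ (3990, -5) mod (ℚ^×)²; places V = {2, 3, 5, 7, 19, 53, ∞}.
(a,b)_53: α=0, u≡16; β=-2, v≡32 (mod 53); (16|53)=+1, (32|53)=-1; sign (−1)^0·+1^-2·-1^0 = +1.
(a,b)_3: α=-1, u≡1; β=2, v≡1 (mod 3); (1|3)=+1, (1|3)=+1; sign (−1)^0·+1^2·+1^-1 = +1.
(a,b)_19: α=1, u≡4; β=0, v≡3 (mod 19); (4|19)=+1, (3|19)=-1; sign (−1)^0·+1^0·-1^1 = -1.
(a,b)_2: α=-1, β=2; u≡3, v≡3 (mod 8); ε(u)ε(v)=1·1, αω(v)=-1·1, βω(u)=2·1; sum ≡ 0  ⇒  +1.
(a,b)_∞: sgn(3990)=+, sgn(-5)=−, so +1.
(a,b)_5: α=1, u≡2; β=1, v≡1 (mod 5); (2|5)=-1, (1|5)=+1; sign (−1)^0·-1^1·+1^1 = -1.
(a,b)_7: α=3, u≡3; β=0, v≡1 (mod 7); (3|7)=-1, (1|7)=+1; sign (−1)^0·-1^0·+1^3 = +1.
(3990, -5 / ℚ) ramifies at {5, 19}: a division algebra.

[5, 19]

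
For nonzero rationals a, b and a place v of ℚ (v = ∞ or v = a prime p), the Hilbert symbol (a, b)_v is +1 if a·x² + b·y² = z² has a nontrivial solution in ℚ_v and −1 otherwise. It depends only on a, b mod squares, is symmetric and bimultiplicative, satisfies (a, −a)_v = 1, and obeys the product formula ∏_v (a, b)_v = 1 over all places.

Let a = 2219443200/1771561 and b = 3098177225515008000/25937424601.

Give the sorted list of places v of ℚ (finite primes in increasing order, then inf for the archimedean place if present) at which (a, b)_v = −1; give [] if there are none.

(a, b) ≡ (57, 455) mod (ℚ^×)²; places V = {2, 3, 5, 7, 11, 13, 19, 29, ∞}.
(a,b)_∞: sgn(57)=+, sgn(455)=+, so +1.
(a,b)_3: α=3, u≡1; β=4, v≡2 (mod 3); (1|3)=+1, (2|3)=-1; sign (−1)^0·+1^4·-1^3 = -1.
(a,b)_7: α=0, u≡2; β=1, v≡1 (mod 7); (2|7)=+1, (1|7)=+1; sign (−1)^0·+1^1·+1^0 = +1.
(a,b)_2: α=10, β=16; u≡1, v≡7 (mod 8); ε(u)ε(v)=0·1, αω(v)=10·0, βω(u)=16·0; sum ≡ 0  ⇒  +1.
(a,b)_13: α=2, u≡8; β=3, v≡12 (mod 13); (8|13)=-1, (12|13)=+1; sign (−1)^0·-1^3·+1^2 = -1.
(a,b)_5: α=2, u≡3; β=3, v≡4 (mod 5); (3|5)=-1, (4|5)=+1; sign (−1)^0·-1^3·+1^2 = -1.
(a,b)_19: α=1, u≡2; β=2, v≡12 (mod 19); (2|19)=-1, (12|19)=-1; sign (−1)^0·-1^2·-1^1 = -1.
(a,b)_29: α=0, u≡23; β=2, v≡23 (mod 29); (23|29)=+1, (23|29)=+1; sign (−1)^0·+1^2·+1^0 = +1.
(a,b)_11: α=-6, u≡7; β=-10, v≡1 (mod 11); (7|11)=-1, (1|11)=+1; sign (−1)^0·-1^-10·+1^-6 = +1.
Ram(57, 455) = {3, 5, 13, 19}; no ℚ_3-point on the conic.

[3, 5, 13, 19]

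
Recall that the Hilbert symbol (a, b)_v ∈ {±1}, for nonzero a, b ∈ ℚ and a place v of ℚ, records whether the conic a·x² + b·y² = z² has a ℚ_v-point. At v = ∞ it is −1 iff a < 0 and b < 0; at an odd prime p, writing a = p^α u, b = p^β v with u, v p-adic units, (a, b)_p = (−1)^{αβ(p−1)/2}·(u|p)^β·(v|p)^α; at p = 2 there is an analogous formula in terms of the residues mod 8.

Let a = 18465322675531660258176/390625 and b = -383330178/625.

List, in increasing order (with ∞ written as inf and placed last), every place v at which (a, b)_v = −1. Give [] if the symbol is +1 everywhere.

(a, b) ≡ (7854, -1218) mod (ℚ^×)²; places V = {2, 3, 5, 7, 11, 17, 29, ∞}.
(a,b)_17: α=5, u≡6; β=2, v≡7 (mod 17); (6|17)=-1, (7|17)=-1; sign (−1)^0·-1^2·-1^5 = -1.
(a,b)_5: α=-8, u≡1; β=-4, v≡2 (mod 5); (1|5)=+1, (2|5)=-1; sign (−1)^0·+1^-4·-1^-8 = +1.
(a,b)_7: α=3, u≡1; β=1, v≡4 (mod 7); (1|7)=+1, (4|7)=+1; sign (−1)^1·+1^1·+1^3 = -1.
(a,b)_∞: sgn(7854)=+, sgn(-1218)=−, so +1.
(a,b)_2: α=7, β=1; u≡7, v≡7 (mod 8); ε(u)ε(v)=1·1, αω(v)=7·0, βω(u)=1·0; sum ≡ 1  ⇒  -1.
(a,b)_11: α=5, u≡2; β=2, v≡9 (mod 11); (2|11)=-1, (9|11)=+1; sign (−1)^0·-1^2·+1^5 = +1.
(a,b)_3: α=7, u≡2; β=3, v≡2 (mod 3); (2|3)=-1, (2|3)=-1; sign (−1)^1·-1^3·-1^7 = -1.
(a,b)_29: α=2, u≡23; β=1, v≡13 (mod 29); (23|29)=+1, (13|29)=+1; sign (−1)^0·+1^1·+1^2 = +1.
(7854, -1218 / ℚ) ramifies at {2, 3, 7, 17}: a division algebra.

[2, 3, 7, 17]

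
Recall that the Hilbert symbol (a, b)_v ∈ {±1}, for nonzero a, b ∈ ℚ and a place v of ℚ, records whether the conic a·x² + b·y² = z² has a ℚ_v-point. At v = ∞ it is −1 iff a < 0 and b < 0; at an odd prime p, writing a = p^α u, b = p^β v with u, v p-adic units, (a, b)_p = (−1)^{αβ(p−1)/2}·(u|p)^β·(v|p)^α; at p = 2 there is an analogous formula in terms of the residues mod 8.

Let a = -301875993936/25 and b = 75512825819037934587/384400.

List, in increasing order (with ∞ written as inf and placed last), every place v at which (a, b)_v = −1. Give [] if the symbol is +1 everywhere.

[2, 11, 43, 47]

(a, b) ≡ (-1133781, 43) mod (ℚ^×)²; places V = {2, 3, 5, 11, 13, 17, 23, 31, 43, 47, ∞}.
(a,b)_2: α=4, β=-4; u≡3, v≡3 (mod 8); ε(u)ε(v)=1·1, αω(v)=4·1, βω(u)=-4·1; sum ≡ 1  ⇒  -1.
(a,b)_43: α=3, u≡21; β=5, v≡36 (mod 43); (21|43)=+1, (36|43)=+1; sign (−1)^1·+1^5·+1^3 = -1.
(a,b)_23: α=0, u≡16; β=2, v≡22 (mod 23); (16|23)=+1, (22|23)=-1; sign (−1)^0·+1^2·-1^0 = +1.
(a,b)_47: α=1, u≡39; β=2, v≡44 (mod 47); (39|47)=-1, (44|47)=-1; sign (−1)^0·-1^2·-1^1 = -1.
(a,b)_11: α=1, u≡7; β=0, v≡8 (mod 11); (7|11)=-1, (8|11)=-1; sign (−1)^0·-1^0·-1^1 = -1.
(a,b)_13: α=0, u≡10; β=2, v≡9 (mod 13); (10|13)=+1, (9|13)=+1; sign (−1)^0·+1^2·+1^0 = +1.
(a,b)_31: α=0, u≡22; β=-2, v≡27 (mod 31); (22|31)=-1, (27|31)=-1; sign (−1)^0·-1^-2·-1^0 = +1.
(a,b)_3: α=3, u≡1; β=2, v≡1 (mod 3); (1|3)=+1, (1|3)=+1; sign (−1)^0·+1^2·+1^3 = +1.
(a,b)_17: α=1, u≡8; β=2, v≡15 (mod 17); (8|17)=+1, (15|17)=+1; sign (−1)^0·+1^2·+1^1 = +1.
(a,b)_∞: sgn(-1133781)=−, sgn(43)=+, so +1.
(a,b)_5: α=-2, u≡4; β=-2, v≡2 (mod 5); (4|5)=+1, (2|5)=-1; sign (−1)^0·+1^-2·-1^-2 = +1.
(-1133781, 43 / ℚ) ramifies at {2, 11, 43, 47}: a division algebra.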